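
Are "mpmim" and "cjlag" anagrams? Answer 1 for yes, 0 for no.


Strings: "mpmim", "cjlag"
Sorted first:  immmp
Sorted second: acgjl
Differ at position 0: 'i' vs 'a' => not anagrams

0


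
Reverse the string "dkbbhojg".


Input: dkbbhojg
Reading characters right to left:
  Position 7: 'g'
  Position 6: 'j'
  Position 5: 'o'
  Position 4: 'h'
  Position 3: 'b'
  Position 2: 'b'
  Position 1: 'k'
  Position 0: 'd'
Reversed: gjohbbkd

gjohbbkd


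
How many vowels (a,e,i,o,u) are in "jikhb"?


Input: jikhb
Checking each character:
  'j' at position 0: consonant
  'i' at position 1: vowel (running total: 1)
  'k' at position 2: consonant
  'h' at position 3: consonant
  'b' at position 4: consonant
Total vowels: 1

1


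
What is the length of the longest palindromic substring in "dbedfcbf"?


Input: "dbedfcbf"
Checking substrings for palindromes:
  No multi-char palindromic substrings found
Longest palindromic substring: "d" with length 1

1


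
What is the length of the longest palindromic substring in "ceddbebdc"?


Input: "ceddbebdc"
Checking substrings for palindromes:
  [3:8] "dbebd" (len 5) => palindrome
  [4:7] "beb" (len 3) => palindrome
  [2:4] "dd" (len 2) => palindrome
Longest palindromic substring: "dbebd" with length 5

5


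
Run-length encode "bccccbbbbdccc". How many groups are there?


Input: bccccbbbbdccc
Scanning for consecutive runs:
  Group 1: 'b' x 1 (positions 0-0)
  Group 2: 'c' x 4 (positions 1-4)
  Group 3: 'b' x 4 (positions 5-8)
  Group 4: 'd' x 1 (positions 9-9)
  Group 5: 'c' x 3 (positions 10-12)
Total groups: 5

5


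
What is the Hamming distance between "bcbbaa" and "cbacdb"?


Comparing "bcbbaa" and "cbacdb" position by position:
  Position 0: 'b' vs 'c' => differ
  Position 1: 'c' vs 'b' => differ
  Position 2: 'b' vs 'a' => differ
  Position 3: 'b' vs 'c' => differ
  Position 4: 'a' vs 'd' => differ
  Position 5: 'a' vs 'b' => differ
Total differences (Hamming distance): 6

6


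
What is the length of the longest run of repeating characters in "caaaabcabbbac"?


Input: "caaaabcabbbac"
Scanning for longest run:
  Position 1 ('a'): new char, reset run to 1
  Position 2 ('a'): continues run of 'a', length=2
  Position 3 ('a'): continues run of 'a', length=3
  Position 4 ('a'): continues run of 'a', length=4
  Position 5 ('b'): new char, reset run to 1
  Position 6 ('c'): new char, reset run to 1
  Position 7 ('a'): new char, reset run to 1
  Position 8 ('b'): new char, reset run to 1
  Position 9 ('b'): continues run of 'b', length=2
  Position 10 ('b'): continues run of 'b', length=3
  Position 11 ('a'): new char, reset run to 1
  Position 12 ('c'): new char, reset run to 1
Longest run: 'a' with length 4

4


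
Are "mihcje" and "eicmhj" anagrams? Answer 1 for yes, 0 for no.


Strings: "mihcje", "eicmhj"
Sorted first:  cehijm
Sorted second: cehijm
Sorted forms match => anagrams

1


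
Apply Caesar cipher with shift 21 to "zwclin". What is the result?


Caesar cipher: shift "zwclin" by 21
  'z' (pos 25) + 21 = pos 20 = 'u'
  'w' (pos 22) + 21 = pos 17 = 'r'
  'c' (pos 2) + 21 = pos 23 = 'x'
  'l' (pos 11) + 21 = pos 6 = 'g'
  'i' (pos 8) + 21 = pos 3 = 'd'
  'n' (pos 13) + 21 = pos 8 = 'i'
Result: urxgdi

urxgdi


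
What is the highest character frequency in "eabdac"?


Input: eabdac
Character counts:
  'a': 2
  'b': 1
  'c': 1
  'd': 1
  'e': 1
Maximum frequency: 2

2


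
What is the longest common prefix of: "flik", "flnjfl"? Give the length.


Words: flik, flnjfl
  Position 0: all 'f' => match
  Position 1: all 'l' => match
  Position 2: ('i', 'n') => mismatch, stop
LCP = "fl" (length 2)

2


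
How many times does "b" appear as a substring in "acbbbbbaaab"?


Searching for "b" in "acbbbbbaaab"
Scanning each position:
  Position 0: "a" => no
  Position 1: "c" => no
  Position 2: "b" => MATCH
  Position 3: "b" => MATCH
  Position 4: "b" => MATCH
  Position 5: "b" => MATCH
  Position 6: "b" => MATCH
  Position 7: "a" => no
  Position 8: "a" => no
  Position 9: "a" => no
  Position 10: "b" => MATCH
Total occurrences: 6

6


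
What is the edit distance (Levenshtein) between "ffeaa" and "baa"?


Computing edit distance: "ffeaa" -> "baa"
DP table:
           b    a    a
      0    1    2    3
  f   1    1    2    3
  f   2    2    2    3
  e   3    3    3    3
  a   4    4    3    3
  a   5    5    4    3
Edit distance = dp[5][3] = 3

3


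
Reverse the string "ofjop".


Input: ofjop
Reading characters right to left:
  Position 4: 'p'
  Position 3: 'o'
  Position 2: 'j'
  Position 1: 'f'
  Position 0: 'o'
Reversed: pojfo

pojfo


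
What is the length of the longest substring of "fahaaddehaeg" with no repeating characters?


Input: "fahaaddehaeg"
Sliding window (track last position of each char):
  Position 0 ('f'): window [0,0] length 1 -- new best
  Position 1 ('a'): window [0,1] length 2 -- new best
  Position 2 ('h'): window [0,2] length 3 -- new best
  Position 3 ('a'): repeat (last at 1), move window start to 2
  Position 3 ('a'): window [2,3] length 2
  Position 4 ('a'): repeat (last at 3), move window start to 4
  Position 4 ('a'): window [4,4] length 1
  Position 5 ('d'): window [4,5] length 2
  Position 6 ('d'): repeat (last at 5), move window start to 6
  Position 6 ('d'): window [6,6] length 1
  Position 7 ('e'): window [6,7] length 2
  Position 8 ('h'): window [6,8] length 3
  Position 9 ('a'): window [6,9] length 4 -- new best
  Position 10 ('e'): repeat (last at 7), move window start to 8
  Position 10 ('e'): window [8,10] length 3
  Position 11 ('g'): window [8,11] length 4
Longest substring with no repeats: "deha" with length 4

4


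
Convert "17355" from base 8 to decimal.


Input: "17355" in base 8
Positional expansion:
  Digit '1' (value 1) x 8^4 = 4096
  Digit '7' (value 7) x 8^3 = 3584
  Digit '3' (value 3) x 8^2 = 192
  Digit '5' (value 5) x 8^1 = 40
  Digit '5' (value 5) x 8^0 = 5
Sum = 7917

7917


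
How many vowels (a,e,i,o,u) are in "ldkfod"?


Input: ldkfod
Checking each character:
  'l' at position 0: consonant
  'd' at position 1: consonant
  'k' at position 2: consonant
  'f' at position 3: consonant
  'o' at position 4: vowel (running total: 1)
  'd' at position 5: consonant
Total vowels: 1

1


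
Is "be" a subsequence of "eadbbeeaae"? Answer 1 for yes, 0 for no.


Check if "be" is a subsequence of "eadbbeeaae"
Greedy scan:
  Position 0 ('e'): no match needed
  Position 1 ('a'): no match needed
  Position 2 ('d'): no match needed
  Position 3 ('b'): matches sub[0] = 'b'
  Position 4 ('b'): no match needed
  Position 5 ('e'): matches sub[1] = 'e'
  Position 6 ('e'): no match needed
  Position 7 ('a'): no match needed
  Position 8 ('a'): no match needed
  Position 9 ('e'): no match needed
All 2 characters matched => is a subsequence

1


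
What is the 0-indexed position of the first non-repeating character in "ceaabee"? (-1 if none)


Input: ceaabee
Character frequencies:
  'a': 2
  'b': 1
  'c': 1
  'e': 3
Scanning left to right for freq == 1:
  Position 0 ('c'): unique! => answer = 0

0


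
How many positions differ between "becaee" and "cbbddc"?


Comparing "becaee" and "cbbddc" position by position:
  Position 0: 'b' vs 'c' => DIFFER
  Position 1: 'e' vs 'b' => DIFFER
  Position 2: 'c' vs 'b' => DIFFER
  Position 3: 'a' vs 'd' => DIFFER
  Position 4: 'e' vs 'd' => DIFFER
  Position 5: 'e' vs 'c' => DIFFER
Positions that differ: 6

6


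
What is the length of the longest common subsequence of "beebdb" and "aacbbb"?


LCS of "beebdb" and "aacbbb"
DP table:
           a    a    c    b    b    b
      0    0    0    0    0    0    0
  b   0    0    0    0    1    1    1
  e   0    0    0    0    1    1    1
  e   0    0    0    0    1    1    1
  b   0    0    0    0    1    2    2
  d   0    0    0    0    1    2    2
  b   0    0    0    0    1    2    3
LCS length = dp[6][6] = 3

3


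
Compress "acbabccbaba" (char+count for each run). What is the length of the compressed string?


Input: acbabccbaba
Runs:
  'a' x 1 => "a1"
  'c' x 1 => "c1"
  'b' x 1 => "b1"
  'a' x 1 => "a1"
  'b' x 1 => "b1"
  'c' x 2 => "c2"
  'b' x 1 => "b1"
  'a' x 1 => "a1"
  'b' x 1 => "b1"
  'a' x 1 => "a1"
Compressed: "a1c1b1a1b1c2b1a1b1a1"
Compressed length: 20

20


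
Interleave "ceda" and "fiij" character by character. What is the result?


Interleaving "ceda" and "fiij":
  Position 0: 'c' from first, 'f' from second => "cf"
  Position 1: 'e' from first, 'i' from second => "ei"
  Position 2: 'd' from first, 'i' from second => "di"
  Position 3: 'a' from first, 'j' from second => "aj"
Result: cfeidiaj

cfeidiaj


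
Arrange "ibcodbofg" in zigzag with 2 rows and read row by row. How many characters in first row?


Zigzag "ibcodbofg" into 2 rows:
Placing characters:
  'i' => row 0
  'b' => row 1
  'c' => row 0
  'o' => row 1
  'd' => row 0
  'b' => row 1
  'o' => row 0
  'f' => row 1
  'g' => row 0
Rows:
  Row 0: "icdog"
  Row 1: "bobf"
First row length: 5

5


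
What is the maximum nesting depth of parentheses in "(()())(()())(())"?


Input: "(()())(()())(())"
Tracking depth:
  Position 0 '(': depth becomes 1
  Position 1 '(': depth becomes 2
  Position 2 ')': depth becomes 1
  Position 3 '(': depth becomes 2
  Position 4 ')': depth becomes 1
  Position 5 ')': depth becomes 0
  Position 6 '(': depth becomes 1
  Position 7 '(': depth becomes 2
  Position 8 ')': depth becomes 1
  Position 9 '(': depth becomes 2
  Position 10 ')': depth becomes 1
  Position 11 ')': depth becomes 0
  Position 12 '(': depth becomes 1
  Position 13 '(': depth becomes 2
  Position 14 ')': depth becomes 1
  Position 15 ')': depth becomes 0
Maximum depth reached: 2

2


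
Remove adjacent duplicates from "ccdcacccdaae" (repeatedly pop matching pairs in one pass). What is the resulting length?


Input: ccdcacccdaae
Stack-based adjacent duplicate removal:
  Read 'c': push. Stack: c
  Read 'c': matches stack top 'c' => pop. Stack: (empty)
  Read 'd': push. Stack: d
  Read 'c': push. Stack: dc
  Read 'a': push. Stack: dca
  Read 'c': push. Stack: dcac
  Read 'c': matches stack top 'c' => pop. Stack: dca
  Read 'c': push. Stack: dcac
  Read 'd': push. Stack: dcacd
  Read 'a': push. Stack: dcacda
  Read 'a': matches stack top 'a' => pop. Stack: dcacd
  Read 'e': push. Stack: dcacde
Final stack: "dcacde" (length 6)

6


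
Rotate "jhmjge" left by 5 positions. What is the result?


Input: "jhmjge", rotate left by 5
First 5 characters: "jhmjg"
Remaining characters: "e"
Concatenate remaining + first: "e" + "jhmjg" = "ejhmjg"

ejhmjg


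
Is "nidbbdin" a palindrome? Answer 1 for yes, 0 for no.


Input: nidbbdin
Reversed: nidbbdin
  Compare pos 0 ('n') with pos 7 ('n'): match
  Compare pos 1 ('i') with pos 6 ('i'): match
  Compare pos 2 ('d') with pos 5 ('d'): match
  Compare pos 3 ('b') with pos 4 ('b'): match
Result: palindrome

1


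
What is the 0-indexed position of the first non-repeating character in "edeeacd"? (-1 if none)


Input: edeeacd
Character frequencies:
  'a': 1
  'c': 1
  'd': 2
  'e': 3
Scanning left to right for freq == 1:
  Position 0 ('e'): freq=3, skip
  Position 1 ('d'): freq=2, skip
  Position 2 ('e'): freq=3, skip
  Position 3 ('e'): freq=3, skip
  Position 4 ('a'): unique! => answer = 4

4


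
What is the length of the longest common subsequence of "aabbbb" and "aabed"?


LCS of "aabbbb" and "aabed"
DP table:
           a    a    b    e    d
      0    0    0    0    0    0
  a   0    1    1    1    1    1
  a   0    1    2    2    2    2
  b   0    1    2    3    3    3
  b   0    1    2    3    3    3
  b   0    1    2    3    3    3
  b   0    1    2    3    3    3
LCS length = dp[6][5] = 3

3


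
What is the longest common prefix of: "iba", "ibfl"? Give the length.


Words: iba, ibfl
  Position 0: all 'i' => match
  Position 1: all 'b' => match
  Position 2: ('a', 'f') => mismatch, stop
LCP = "ib" (length 2)

2


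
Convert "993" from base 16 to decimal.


Input: "993" in base 16
Positional expansion:
  Digit '9' (value 9) x 16^2 = 2304
  Digit '9' (value 9) x 16^1 = 144
  Digit '3' (value 3) x 16^0 = 3
Sum = 2451

2451


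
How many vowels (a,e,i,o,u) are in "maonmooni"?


Input: maonmooni
Checking each character:
  'm' at position 0: consonant
  'a' at position 1: vowel (running total: 1)
  'o' at position 2: vowel (running total: 2)
  'n' at position 3: consonant
  'm' at position 4: consonant
  'o' at position 5: vowel (running total: 3)
  'o' at position 6: vowel (running total: 4)
  'n' at position 7: consonant
  'i' at position 8: vowel (running total: 5)
Total vowels: 5

5


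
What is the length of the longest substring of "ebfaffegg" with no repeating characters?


Input: "ebfaffegg"
Sliding window (track last position of each char):
  Position 0 ('e'): window [0,0] length 1 -- new best
  Position 1 ('b'): window [0,1] length 2 -- new best
  Position 2 ('f'): window [0,2] length 3 -- new best
  Position 3 ('a'): window [0,3] length 4 -- new best
  Position 4 ('f'): repeat (last at 2), move window start to 3
  Position 4 ('f'): window [3,4] length 2
  Position 5 ('f'): repeat (last at 4), move window start to 5
  Position 5 ('f'): window [5,5] length 1
  Position 6 ('e'): window [5,6] length 2
  Position 7 ('g'): window [5,7] length 3
  Position 8 ('g'): repeat (last at 7), move window start to 8
  Position 8 ('g'): window [8,8] length 1
Longest substring with no repeats: "ebfa" with length 4

4


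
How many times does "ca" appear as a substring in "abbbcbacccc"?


Searching for "ca" in "abbbcbacccc"
Scanning each position:
  Position 0: "ab" => no
  Position 1: "bb" => no
  Position 2: "bb" => no
  Position 3: "bc" => no
  Position 4: "cb" => no
  Position 5: "ba" => no
  Position 6: "ac" => no
  Position 7: "cc" => no
  Position 8: "cc" => no
  Position 9: "cc" => no
Total occurrences: 0

0


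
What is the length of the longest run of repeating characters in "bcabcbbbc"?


Input: "bcabcbbbc"
Scanning for longest run:
  Position 1 ('c'): new char, reset run to 1
  Position 2 ('a'): new char, reset run to 1
  Position 3 ('b'): new char, reset run to 1
  Position 4 ('c'): new char, reset run to 1
  Position 5 ('b'): new char, reset run to 1
  Position 6 ('b'): continues run of 'b', length=2
  Position 7 ('b'): continues run of 'b', length=3
  Position 8 ('c'): new char, reset run to 1
Longest run: 'b' with length 3

3


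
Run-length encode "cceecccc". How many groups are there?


Input: cceecccc
Scanning for consecutive runs:
  Group 1: 'c' x 2 (positions 0-1)
  Group 2: 'e' x 2 (positions 2-3)
  Group 3: 'c' x 4 (positions 4-7)
Total groups: 3

3


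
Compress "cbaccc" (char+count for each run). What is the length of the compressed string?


Input: cbaccc
Runs:
  'c' x 1 => "c1"
  'b' x 1 => "b1"
  'a' x 1 => "a1"
  'c' x 3 => "c3"
Compressed: "c1b1a1c3"
Compressed length: 8

8


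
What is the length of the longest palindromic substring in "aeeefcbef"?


Input: "aeeefcbef"
Checking substrings for palindromes:
  [1:4] "eee" (len 3) => palindrome
  [1:3] "ee" (len 2) => palindrome
  [2:4] "ee" (len 2) => palindrome
Longest palindromic substring: "eee" with length 3

3


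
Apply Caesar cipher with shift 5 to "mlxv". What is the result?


Caesar cipher: shift "mlxv" by 5
  'm' (pos 12) + 5 = pos 17 = 'r'
  'l' (pos 11) + 5 = pos 16 = 'q'
  'x' (pos 23) + 5 = pos 2 = 'c'
  'v' (pos 21) + 5 = pos 0 = 'a'
Result: rqca

rqca


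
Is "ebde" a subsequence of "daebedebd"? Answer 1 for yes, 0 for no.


Check if "ebde" is a subsequence of "daebedebd"
Greedy scan:
  Position 0 ('d'): no match needed
  Position 1 ('a'): no match needed
  Position 2 ('e'): matches sub[0] = 'e'
  Position 3 ('b'): matches sub[1] = 'b'
  Position 4 ('e'): no match needed
  Position 5 ('d'): matches sub[2] = 'd'
  Position 6 ('e'): matches sub[3] = 'e'
  Position 7 ('b'): no match needed
  Position 8 ('d'): no match needed
All 4 characters matched => is a subsequence

1


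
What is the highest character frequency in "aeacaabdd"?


Input: aeacaabdd
Character counts:
  'a': 4
  'b': 1
  'c': 1
  'd': 2
  'e': 1
Maximum frequency: 4

4


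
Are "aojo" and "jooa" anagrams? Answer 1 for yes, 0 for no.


Strings: "aojo", "jooa"
Sorted first:  ajoo
Sorted second: ajoo
Sorted forms match => anagrams

1


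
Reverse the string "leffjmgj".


Input: leffjmgj
Reading characters right to left:
  Position 7: 'j'
  Position 6: 'g'
  Position 5: 'm'
  Position 4: 'j'
  Position 3: 'f'
  Position 2: 'f'
  Position 1: 'e'
  Position 0: 'l'
Reversed: jgmjffel

jgmjffel


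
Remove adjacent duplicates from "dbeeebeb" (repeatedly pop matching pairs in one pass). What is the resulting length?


Input: dbeeebeb
Stack-based adjacent duplicate removal:
  Read 'd': push. Stack: d
  Read 'b': push. Stack: db
  Read 'e': push. Stack: dbe
  Read 'e': matches stack top 'e' => pop. Stack: db
  Read 'e': push. Stack: dbe
  Read 'b': push. Stack: dbeb
  Read 'e': push. Stack: dbebe
  Read 'b': push. Stack: dbebeb
Final stack: "dbebeb" (length 6)

6


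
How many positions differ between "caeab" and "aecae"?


Comparing "caeab" and "aecae" position by position:
  Position 0: 'c' vs 'a' => DIFFER
  Position 1: 'a' vs 'e' => DIFFER
  Position 2: 'e' vs 'c' => DIFFER
  Position 3: 'a' vs 'a' => same
  Position 4: 'b' vs 'e' => DIFFER
Positions that differ: 4

4


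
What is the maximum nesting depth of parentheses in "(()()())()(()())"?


Input: "(()()())()(()())"
Tracking depth:
  Position 0 '(': depth becomes 1
  Position 1 '(': depth becomes 2
  Position 2 ')': depth becomes 1
  Position 3 '(': depth becomes 2
  Position 4 ')': depth becomes 1
  Position 5 '(': depth becomes 2
  Position 6 ')': depth becomes 1
  Position 7 ')': depth becomes 0
  Position 8 '(': depth becomes 1
  Position 9 ')': depth becomes 0
  Position 10 '(': depth becomes 1
  Position 11 '(': depth becomes 2
  Position 12 ')': depth becomes 1
  Position 13 '(': depth becomes 2
  Position 14 ')': depth becomes 1
  Position 15 ')': depth becomes 0
Maximum depth reached: 2

2


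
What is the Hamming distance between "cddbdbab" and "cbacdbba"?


Comparing "cddbdbab" and "cbacdbba" position by position:
  Position 0: 'c' vs 'c' => same
  Position 1: 'd' vs 'b' => differ
  Position 2: 'd' vs 'a' => differ
  Position 3: 'b' vs 'c' => differ
  Position 4: 'd' vs 'd' => same
  Position 5: 'b' vs 'b' => same
  Position 6: 'a' vs 'b' => differ
  Position 7: 'b' vs 'a' => differ
Total differences (Hamming distance): 5

5


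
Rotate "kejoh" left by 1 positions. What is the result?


Input: "kejoh", rotate left by 1
First 1 characters: "k"
Remaining characters: "ejoh"
Concatenate remaining + first: "ejoh" + "k" = "ejohk"

ejohk


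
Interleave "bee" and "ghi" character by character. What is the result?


Interleaving "bee" and "ghi":
  Position 0: 'b' from first, 'g' from second => "bg"
  Position 1: 'e' from first, 'h' from second => "eh"
  Position 2: 'e' from first, 'i' from second => "ei"
Result: bgehei

bgehei


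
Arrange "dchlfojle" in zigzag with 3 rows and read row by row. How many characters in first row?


Zigzag "dchlfojle" into 3 rows:
Placing characters:
  'd' => row 0
  'c' => row 1
  'h' => row 2
  'l' => row 1
  'f' => row 0
  'o' => row 1
  'j' => row 2
  'l' => row 1
  'e' => row 0
Rows:
  Row 0: "dfe"
  Row 1: "clol"
  Row 2: "hj"
First row length: 3

3


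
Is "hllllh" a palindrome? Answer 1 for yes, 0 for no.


Input: hllllh
Reversed: hllllh
  Compare pos 0 ('h') with pos 5 ('h'): match
  Compare pos 1 ('l') with pos 4 ('l'): match
  Compare pos 2 ('l') with pos 3 ('l'): match
Result: palindrome

1


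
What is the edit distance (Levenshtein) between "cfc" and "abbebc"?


Computing edit distance: "cfc" -> "abbebc"
DP table:
           a    b    b    e    b    c
      0    1    2    3    4    5    6
  c   1    1    2    3    4    5    5
  f   2    2    2    3    4    5    6
  c   3    3    3    3    4    5    5
Edit distance = dp[3][6] = 5

5


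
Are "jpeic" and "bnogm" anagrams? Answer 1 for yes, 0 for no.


Strings: "jpeic", "bnogm"
Sorted first:  ceijp
Sorted second: bgmno
Differ at position 0: 'c' vs 'b' => not anagrams

0


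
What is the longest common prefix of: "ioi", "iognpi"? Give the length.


Words: ioi, iognpi
  Position 0: all 'i' => match
  Position 1: all 'o' => match
  Position 2: ('i', 'g') => mismatch, stop
LCP = "io" (length 2)

2


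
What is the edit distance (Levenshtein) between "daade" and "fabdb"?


Computing edit distance: "daade" -> "fabdb"
DP table:
           f    a    b    d    b
      0    1    2    3    4    5
  d   1    1    2    3    3    4
  a   2    2    1    2    3    4
  a   3    3    2    2    3    4
  d   4    4    3    3    2    3
  e   5    5    4    4    3    3
Edit distance = dp[5][5] = 3

3


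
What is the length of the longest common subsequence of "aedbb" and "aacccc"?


LCS of "aedbb" and "aacccc"
DP table:
           a    a    c    c    c    c
      0    0    0    0    0    0    0
  a   0    1    1    1    1    1    1
  e   0    1    1    1    1    1    1
  d   0    1    1    1    1    1    1
  b   0    1    1    1    1    1    1
  b   0    1    1    1    1    1    1
LCS length = dp[5][6] = 1

1


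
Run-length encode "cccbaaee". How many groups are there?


Input: cccbaaee
Scanning for consecutive runs:
  Group 1: 'c' x 3 (positions 0-2)
  Group 2: 'b' x 1 (positions 3-3)
  Group 3: 'a' x 2 (positions 4-5)
  Group 4: 'e' x 2 (positions 6-7)
Total groups: 4

4


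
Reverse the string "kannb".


Input: kannb
Reading characters right to left:
  Position 4: 'b'
  Position 3: 'n'
  Position 2: 'n'
  Position 1: 'a'
  Position 0: 'k'
Reversed: bnnak

bnnak


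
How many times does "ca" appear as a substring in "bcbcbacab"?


Searching for "ca" in "bcbcbacab"
Scanning each position:
  Position 0: "bc" => no
  Position 1: "cb" => no
  Position 2: "bc" => no
  Position 3: "cb" => no
  Position 4: "ba" => no
  Position 5: "ac" => no
  Position 6: "ca" => MATCH
  Position 7: "ab" => no
Total occurrences: 1

1


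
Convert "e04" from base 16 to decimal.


Input: "e04" in base 16
Positional expansion:
  Digit 'e' (value 14) x 16^2 = 3584
  Digit '0' (value 0) x 16^1 = 0
  Digit '4' (value 4) x 16^0 = 4
Sum = 3588

3588


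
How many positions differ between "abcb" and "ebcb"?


Comparing "abcb" and "ebcb" position by position:
  Position 0: 'a' vs 'e' => DIFFER
  Position 1: 'b' vs 'b' => same
  Position 2: 'c' vs 'c' => same
  Position 3: 'b' vs 'b' => same
Positions that differ: 1

1


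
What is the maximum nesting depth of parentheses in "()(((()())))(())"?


Input: "()(((()())))(())"
Tracking depth:
  Position 0 '(': depth becomes 1
  Position 1 ')': depth becomes 0
  Position 2 '(': depth becomes 1
  Position 3 '(': depth becomes 2
  Position 4 '(': depth becomes 3
  Position 5 '(': depth becomes 4
  Position 6 ')': depth becomes 3
  Position 7 '(': depth becomes 4
  Position 8 ')': depth becomes 3
  Position 9 ')': depth becomes 2
  Position 10 ')': depth becomes 1
  Position 11 ')': depth becomes 0
  Position 12 '(': depth becomes 1
  Position 13 '(': depth becomes 2
  Position 14 ')': depth becomes 1
  Position 15 ')': depth becomes 0
Maximum depth reached: 4

4


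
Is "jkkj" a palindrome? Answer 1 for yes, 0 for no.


Input: jkkj
Reversed: jkkj
  Compare pos 0 ('j') with pos 3 ('j'): match
  Compare pos 1 ('k') with pos 2 ('k'): match
Result: palindrome

1


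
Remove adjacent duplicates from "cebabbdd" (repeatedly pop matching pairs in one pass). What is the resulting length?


Input: cebabbdd
Stack-based adjacent duplicate removal:
  Read 'c': push. Stack: c
  Read 'e': push. Stack: ce
  Read 'b': push. Stack: ceb
  Read 'a': push. Stack: ceba
  Read 'b': push. Stack: cebab
  Read 'b': matches stack top 'b' => pop. Stack: ceba
  Read 'd': push. Stack: cebad
  Read 'd': matches stack top 'd' => pop. Stack: ceba
Final stack: "ceba" (length 4)

4


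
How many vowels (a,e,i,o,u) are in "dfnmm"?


Input: dfnmm
Checking each character:
  'd' at position 0: consonant
  'f' at position 1: consonant
  'n' at position 2: consonant
  'm' at position 3: consonant
  'm' at position 4: consonant
Total vowels: 0

0


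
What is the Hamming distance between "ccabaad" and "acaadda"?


Comparing "ccabaad" and "acaadda" position by position:
  Position 0: 'c' vs 'a' => differ
  Position 1: 'c' vs 'c' => same
  Position 2: 'a' vs 'a' => same
  Position 3: 'b' vs 'a' => differ
  Position 4: 'a' vs 'd' => differ
  Position 5: 'a' vs 'd' => differ
  Position 6: 'd' vs 'a' => differ
Total differences (Hamming distance): 5

5


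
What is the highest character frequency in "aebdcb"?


Input: aebdcb
Character counts:
  'a': 1
  'b': 2
  'c': 1
  'd': 1
  'e': 1
Maximum frequency: 2

2


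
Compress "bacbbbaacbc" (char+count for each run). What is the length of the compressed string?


Input: bacbbbaacbc
Runs:
  'b' x 1 => "b1"
  'a' x 1 => "a1"
  'c' x 1 => "c1"
  'b' x 3 => "b3"
  'a' x 2 => "a2"
  'c' x 1 => "c1"
  'b' x 1 => "b1"
  'c' x 1 => "c1"
Compressed: "b1a1c1b3a2c1b1c1"
Compressed length: 16

16


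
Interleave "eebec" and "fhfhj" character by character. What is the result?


Interleaving "eebec" and "fhfhj":
  Position 0: 'e' from first, 'f' from second => "ef"
  Position 1: 'e' from first, 'h' from second => "eh"
  Position 2: 'b' from first, 'f' from second => "bf"
  Position 3: 'e' from first, 'h' from second => "eh"
  Position 4: 'c' from first, 'j' from second => "cj"
Result: efehbfehcj

efehbfehcj


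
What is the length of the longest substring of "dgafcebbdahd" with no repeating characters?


Input: "dgafcebbdahd"
Sliding window (track last position of each char):
  Position 0 ('d'): window [0,0] length 1 -- new best
  Position 1 ('g'): window [0,1] length 2 -- new best
  Position 2 ('a'): window [0,2] length 3 -- new best
  Position 3 ('f'): window [0,3] length 4 -- new best
  Position 4 ('c'): window [0,4] length 5 -- new best
  Position 5 ('e'): window [0,5] length 6 -- new best
  Position 6 ('b'): window [0,6] length 7 -- new best
  Position 7 ('b'): repeat (last at 6), move window start to 7
  Position 7 ('b'): window [7,7] length 1
  Position 8 ('d'): window [7,8] length 2
  Position 9 ('a'): window [7,9] length 3
  Position 10 ('h'): window [7,10] length 4
  Position 11 ('d'): repeat (last at 8), move window start to 9
  Position 11 ('d'): window [9,11] length 3
Longest substring with no repeats: "dgafceb" with length 7

7


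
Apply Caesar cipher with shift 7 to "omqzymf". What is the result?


Caesar cipher: shift "omqzymf" by 7
  'o' (pos 14) + 7 = pos 21 = 'v'
  'm' (pos 12) + 7 = pos 19 = 't'
  'q' (pos 16) + 7 = pos 23 = 'x'
  'z' (pos 25) + 7 = pos 6 = 'g'
  'y' (pos 24) + 7 = pos 5 = 'f'
  'm' (pos 12) + 7 = pos 19 = 't'
  'f' (pos 5) + 7 = pos 12 = 'm'
Result: vtxgftm

vtxgftm


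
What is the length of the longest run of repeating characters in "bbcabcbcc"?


Input: "bbcabcbcc"
Scanning for longest run:
  Position 1 ('b'): continues run of 'b', length=2
  Position 2 ('c'): new char, reset run to 1
  Position 3 ('a'): new char, reset run to 1
  Position 4 ('b'): new char, reset run to 1
  Position 5 ('c'): new char, reset run to 1
  Position 6 ('b'): new char, reset run to 1
  Position 7 ('c'): new char, reset run to 1
  Position 8 ('c'): continues run of 'c', length=2
Longest run: 'b' with length 2

2


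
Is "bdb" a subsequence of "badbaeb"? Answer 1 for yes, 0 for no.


Check if "bdb" is a subsequence of "badbaeb"
Greedy scan:
  Position 0 ('b'): matches sub[0] = 'b'
  Position 1 ('a'): no match needed
  Position 2 ('d'): matches sub[1] = 'd'
  Position 3 ('b'): matches sub[2] = 'b'
  Position 4 ('a'): no match needed
  Position 5 ('e'): no match needed
  Position 6 ('b'): no match needed
All 3 characters matched => is a subsequence

1


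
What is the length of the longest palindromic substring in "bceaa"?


Input: "bceaa"
Checking substrings for palindromes:
  [3:5] "aa" (len 2) => palindrome
Longest palindromic substring: "aa" with length 2

2


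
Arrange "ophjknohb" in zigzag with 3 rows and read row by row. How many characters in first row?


Zigzag "ophjknohb" into 3 rows:
Placing characters:
  'o' => row 0
  'p' => row 1
  'h' => row 2
  'j' => row 1
  'k' => row 0
  'n' => row 1
  'o' => row 2
  'h' => row 1
  'b' => row 0
Rows:
  Row 0: "okb"
  Row 1: "pjnh"
  Row 2: "ho"
First row length: 3

3


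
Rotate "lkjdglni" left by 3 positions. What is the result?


Input: "lkjdglni", rotate left by 3
First 3 characters: "lkj"
Remaining characters: "dglni"
Concatenate remaining + first: "dglni" + "lkj" = "dglnilkj"

dglnilkj


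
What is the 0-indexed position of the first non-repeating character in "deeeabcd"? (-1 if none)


Input: deeeabcd
Character frequencies:
  'a': 1
  'b': 1
  'c': 1
  'd': 2
  'e': 3
Scanning left to right for freq == 1:
  Position 0 ('d'): freq=2, skip
  Position 1 ('e'): freq=3, skip
  Position 2 ('e'): freq=3, skip
  Position 3 ('e'): freq=3, skip
  Position 4 ('a'): unique! => answer = 4

4


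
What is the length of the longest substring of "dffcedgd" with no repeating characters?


Input: "dffcedgd"
Sliding window (track last position of each char):
  Position 0 ('d'): window [0,0] length 1 -- new best
  Position 1 ('f'): window [0,1] length 2 -- new best
  Position 2 ('f'): repeat (last at 1), move window start to 2
  Position 2 ('f'): window [2,2] length 1
  Position 3 ('c'): window [2,3] length 2
  Position 4 ('e'): window [2,4] length 3 -- new best
  Position 5 ('d'): window [2,5] length 4 -- new best
  Position 6 ('g'): window [2,6] length 5 -- new best
  Position 7 ('d'): repeat (last at 5), move window start to 6
  Position 7 ('d'): window [6,7] length 2
Longest substring with no repeats: "fcedg" with length 5

5


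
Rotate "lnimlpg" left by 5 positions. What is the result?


Input: "lnimlpg", rotate left by 5
First 5 characters: "lniml"
Remaining characters: "pg"
Concatenate remaining + first: "pg" + "lniml" = "pglniml"

pglniml


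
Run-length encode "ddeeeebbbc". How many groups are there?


Input: ddeeeebbbc
Scanning for consecutive runs:
  Group 1: 'd' x 2 (positions 0-1)
  Group 2: 'e' x 4 (positions 2-5)
  Group 3: 'b' x 3 (positions 6-8)
  Group 4: 'c' x 1 (positions 9-9)
Total groups: 4

4


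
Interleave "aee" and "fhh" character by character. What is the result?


Interleaving "aee" and "fhh":
  Position 0: 'a' from first, 'f' from second => "af"
  Position 1: 'e' from first, 'h' from second => "eh"
  Position 2: 'e' from first, 'h' from second => "eh"
Result: afeheh

afeheh


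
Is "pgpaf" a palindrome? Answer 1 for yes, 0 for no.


Input: pgpaf
Reversed: fapgp
  Compare pos 0 ('p') with pos 4 ('f'): MISMATCH
  Compare pos 1 ('g') with pos 3 ('a'): MISMATCH
Result: not a palindrome

0


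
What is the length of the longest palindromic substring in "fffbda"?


Input: "fffbda"
Checking substrings for palindromes:
  [0:3] "fff" (len 3) => palindrome
  [0:2] "ff" (len 2) => palindrome
  [1:3] "ff" (len 2) => palindrome
Longest palindromic substring: "fff" with length 3

3


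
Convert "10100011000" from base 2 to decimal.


Input: "10100011000" in base 2
Positional expansion:
  Digit '1' (value 1) x 2^10 = 1024
  Digit '0' (value 0) x 2^9 = 0
  Digit '1' (value 1) x 2^8 = 256
  Digit '0' (value 0) x 2^7 = 0
  Digit '0' (value 0) x 2^6 = 0
  Digit '0' (value 0) x 2^5 = 0
  Digit '1' (value 1) x 2^4 = 16
  Digit '1' (value 1) x 2^3 = 8
  Digit '0' (value 0) x 2^2 = 0
  Digit '0' (value 0) x 2^1 = 0
  Digit '0' (value 0) x 2^0 = 0
Sum = 1304

1304


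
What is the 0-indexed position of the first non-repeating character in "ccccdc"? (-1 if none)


Input: ccccdc
Character frequencies:
  'c': 5
  'd': 1
Scanning left to right for freq == 1:
  Position 0 ('c'): freq=5, skip
  Position 1 ('c'): freq=5, skip
  Position 2 ('c'): freq=5, skip
  Position 3 ('c'): freq=5, skip
  Position 4 ('d'): unique! => answer = 4

4


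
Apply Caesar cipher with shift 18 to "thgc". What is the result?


Caesar cipher: shift "thgc" by 18
  't' (pos 19) + 18 = pos 11 = 'l'
  'h' (pos 7) + 18 = pos 25 = 'z'
  'g' (pos 6) + 18 = pos 24 = 'y'
  'c' (pos 2) + 18 = pos 20 = 'u'
Result: lzyu

lzyu


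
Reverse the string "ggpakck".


Input: ggpakck
Reading characters right to left:
  Position 6: 'k'
  Position 5: 'c'
  Position 4: 'k'
  Position 3: 'a'
  Position 2: 'p'
  Position 1: 'g'
  Position 0: 'g'
Reversed: kckapgg

kckapgg


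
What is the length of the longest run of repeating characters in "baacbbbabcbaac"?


Input: "baacbbbabcbaac"
Scanning for longest run:
  Position 1 ('a'): new char, reset run to 1
  Position 2 ('a'): continues run of 'a', length=2
  Position 3 ('c'): new char, reset run to 1
  Position 4 ('b'): new char, reset run to 1
  Position 5 ('b'): continues run of 'b', length=2
  Position 6 ('b'): continues run of 'b', length=3
  Position 7 ('a'): new char, reset run to 1
  Position 8 ('b'): new char, reset run to 1
  Position 9 ('c'): new char, reset run to 1
  Position 10 ('b'): new char, reset run to 1
  Position 11 ('a'): new char, reset run to 1
  Position 12 ('a'): continues run of 'a', length=2
  Position 13 ('c'): new char, reset run to 1
Longest run: 'b' with length 3

3


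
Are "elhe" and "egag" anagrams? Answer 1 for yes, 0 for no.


Strings: "elhe", "egag"
Sorted first:  eehl
Sorted second: aegg
Differ at position 0: 'e' vs 'a' => not anagrams

0


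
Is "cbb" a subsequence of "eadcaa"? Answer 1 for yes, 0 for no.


Check if "cbb" is a subsequence of "eadcaa"
Greedy scan:
  Position 0 ('e'): no match needed
  Position 1 ('a'): no match needed
  Position 2 ('d'): no match needed
  Position 3 ('c'): matches sub[0] = 'c'
  Position 4 ('a'): no match needed
  Position 5 ('a'): no match needed
Only matched 1/3 characters => not a subsequence

0


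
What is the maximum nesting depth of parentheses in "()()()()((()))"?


Input: "()()()()((()))"
Tracking depth:
  Position 0 '(': depth becomes 1
  Position 1 ')': depth becomes 0
  Position 2 '(': depth becomes 1
  Position 3 ')': depth becomes 0
  Position 4 '(': depth becomes 1
  Position 5 ')': depth becomes 0
  Position 6 '(': depth becomes 1
  Position 7 ')': depth becomes 0
  Position 8 '(': depth becomes 1
  Position 9 '(': depth becomes 2
  Position 10 '(': depth becomes 3
  Position 11 ')': depth becomes 2
  Position 12 ')': depth becomes 1
  Position 13 ')': depth becomes 0
Maximum depth reached: 3

3


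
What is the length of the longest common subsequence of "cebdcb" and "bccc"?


LCS of "cebdcb" and "bccc"
DP table:
           b    c    c    c
      0    0    0    0    0
  c   0    0    1    1    1
  e   0    0    1    1    1
  b   0    1    1    1    1
  d   0    1    1    1    1
  c   0    1    2    2    2
  b   0    1    2    2    2
LCS length = dp[6][4] = 2

2


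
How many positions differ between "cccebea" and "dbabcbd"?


Comparing "cccebea" and "dbabcbd" position by position:
  Position 0: 'c' vs 'd' => DIFFER
  Position 1: 'c' vs 'b' => DIFFER
  Position 2: 'c' vs 'a' => DIFFER
  Position 3: 'e' vs 'b' => DIFFER
  Position 4: 'b' vs 'c' => DIFFER
  Position 5: 'e' vs 'b' => DIFFER
  Position 6: 'a' vs 'd' => DIFFER
Positions that differ: 7

7


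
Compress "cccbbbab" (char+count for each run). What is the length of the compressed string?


Input: cccbbbab
Runs:
  'c' x 3 => "c3"
  'b' x 3 => "b3"
  'a' x 1 => "a1"
  'b' x 1 => "b1"
Compressed: "c3b3a1b1"
Compressed length: 8

8


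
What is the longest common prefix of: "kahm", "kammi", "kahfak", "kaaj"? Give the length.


Words: kahm, kammi, kahfak, kaaj
  Position 0: all 'k' => match
  Position 1: all 'a' => match
  Position 2: ('h', 'm', 'h', 'a') => mismatch, stop
LCP = "ka" (length 2)

2


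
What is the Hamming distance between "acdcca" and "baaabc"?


Comparing "acdcca" and "baaabc" position by position:
  Position 0: 'a' vs 'b' => differ
  Position 1: 'c' vs 'a' => differ
  Position 2: 'd' vs 'a' => differ
  Position 3: 'c' vs 'a' => differ
  Position 4: 'c' vs 'b' => differ
  Position 5: 'a' vs 'c' => differ
Total differences (Hamming distance): 6

6


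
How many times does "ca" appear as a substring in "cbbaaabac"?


Searching for "ca" in "cbbaaabac"
Scanning each position:
  Position 0: "cb" => no
  Position 1: "bb" => no
  Position 2: "ba" => no
  Position 3: "aa" => no
  Position 4: "aa" => no
  Position 5: "ab" => no
  Position 6: "ba" => no
  Position 7: "ac" => no
Total occurrences: 0

0


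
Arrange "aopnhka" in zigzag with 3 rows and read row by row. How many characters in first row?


Zigzag "aopnhka" into 3 rows:
Placing characters:
  'a' => row 0
  'o' => row 1
  'p' => row 2
  'n' => row 1
  'h' => row 0
  'k' => row 1
  'a' => row 2
Rows:
  Row 0: "ah"
  Row 1: "onk"
  Row 2: "pa"
First row length: 2

2


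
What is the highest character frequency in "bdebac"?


Input: bdebac
Character counts:
  'a': 1
  'b': 2
  'c': 1
  'd': 1
  'e': 1
Maximum frequency: 2

2


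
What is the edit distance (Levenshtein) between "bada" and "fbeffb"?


Computing edit distance: "bada" -> "fbeffb"
DP table:
           f    b    e    f    f    b
      0    1    2    3    4    5    6
  b   1    1    1    2    3    4    5
  a   2    2    2    2    3    4    5
  d   3    3    3    3    3    4    5
  a   4    4    4    4    4    4    5
Edit distance = dp[4][6] = 5

5


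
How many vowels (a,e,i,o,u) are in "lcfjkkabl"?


Input: lcfjkkabl
Checking each character:
  'l' at position 0: consonant
  'c' at position 1: consonant
  'f' at position 2: consonant
  'j' at position 3: consonant
  'k' at position 4: consonant
  'k' at position 5: consonant
  'a' at position 6: vowel (running total: 1)
  'b' at position 7: consonant
  'l' at position 8: consonant
Total vowels: 1

1


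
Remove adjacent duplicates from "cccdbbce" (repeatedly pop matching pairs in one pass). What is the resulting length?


Input: cccdbbce
Stack-based adjacent duplicate removal:
  Read 'c': push. Stack: c
  Read 'c': matches stack top 'c' => pop. Stack: (empty)
  Read 'c': push. Stack: c
  Read 'd': push. Stack: cd
  Read 'b': push. Stack: cdb
  Read 'b': matches stack top 'b' => pop. Stack: cd
  Read 'c': push. Stack: cdc
  Read 'e': push. Stack: cdce
Final stack: "cdce" (length 4)

4


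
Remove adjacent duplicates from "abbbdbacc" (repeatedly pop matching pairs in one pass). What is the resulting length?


Input: abbbdbacc
Stack-based adjacent duplicate removal:
  Read 'a': push. Stack: a
  Read 'b': push. Stack: ab
  Read 'b': matches stack top 'b' => pop. Stack: a
  Read 'b': push. Stack: ab
  Read 'd': push. Stack: abd
  Read 'b': push. Stack: abdb
  Read 'a': push. Stack: abdba
  Read 'c': push. Stack: abdbac
  Read 'c': matches stack top 'c' => pop. Stack: abdba
Final stack: "abdba" (length 5)

5


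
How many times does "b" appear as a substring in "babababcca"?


Searching for "b" in "babababcca"
Scanning each position:
  Position 0: "b" => MATCH
  Position 1: "a" => no
  Position 2: "b" => MATCH
  Position 3: "a" => no
  Position 4: "b" => MATCH
  Position 5: "a" => no
  Position 6: "b" => MATCH
  Position 7: "c" => no
  Position 8: "c" => no
  Position 9: "a" => no
Total occurrences: 4

4


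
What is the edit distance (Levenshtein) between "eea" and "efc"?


Computing edit distance: "eea" -> "efc"
DP table:
           e    f    c
      0    1    2    3
  e   1    0    1    2
  e   2    1    1    2
  a   3    2    2    2
Edit distance = dp[3][3] = 2

2


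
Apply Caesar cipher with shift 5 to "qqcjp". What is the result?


Caesar cipher: shift "qqcjp" by 5
  'q' (pos 16) + 5 = pos 21 = 'v'
  'q' (pos 16) + 5 = pos 21 = 'v'
  'c' (pos 2) + 5 = pos 7 = 'h'
  'j' (pos 9) + 5 = pos 14 = 'o'
  'p' (pos 15) + 5 = pos 20 = 'u'
Result: vvhou

vvhou


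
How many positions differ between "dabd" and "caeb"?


Comparing "dabd" and "caeb" position by position:
  Position 0: 'd' vs 'c' => DIFFER
  Position 1: 'a' vs 'a' => same
  Position 2: 'b' vs 'e' => DIFFER
  Position 3: 'd' vs 'b' => DIFFER
Positions that differ: 3

3
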